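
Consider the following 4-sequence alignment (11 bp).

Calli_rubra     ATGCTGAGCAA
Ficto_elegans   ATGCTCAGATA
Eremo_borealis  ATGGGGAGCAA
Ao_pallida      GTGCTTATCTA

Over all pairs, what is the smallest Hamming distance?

Pairwise Hamming distances:
  Calli_rubra vs Ficto_elegans: 3
  Calli_rubra vs Eremo_borealis: 2
  Calli_rubra vs Ao_pallida: 4
  Ficto_elegans vs Eremo_borealis: 5
  Ficto_elegans vs Ao_pallida: 4
  Eremo_borealis vs Ao_pallida: 6
The smallest is 2, between Calli_rubra and Eremo_borealis.

2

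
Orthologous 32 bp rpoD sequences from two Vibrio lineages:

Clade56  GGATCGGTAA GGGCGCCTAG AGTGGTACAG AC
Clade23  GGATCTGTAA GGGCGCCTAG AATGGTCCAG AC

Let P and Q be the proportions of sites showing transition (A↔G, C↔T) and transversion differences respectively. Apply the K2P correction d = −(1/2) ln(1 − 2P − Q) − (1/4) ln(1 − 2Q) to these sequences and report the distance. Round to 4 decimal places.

Mismatches occur at site 6 (G/T, transversion), site 22 (G/A, transition), site 27 (A/C, transversion).
Of the 3 differences, 1 transition and 2 transversions over 32 sites: P = 1/32 = 0.031250, Q = 2/32 = 0.062500.
d = −0.5·ln(0.875000) − 0.25·ln(0.875000) = −0.5·(-0.133531) − 0.25·(-0.133531) = 0.1001.

0.1001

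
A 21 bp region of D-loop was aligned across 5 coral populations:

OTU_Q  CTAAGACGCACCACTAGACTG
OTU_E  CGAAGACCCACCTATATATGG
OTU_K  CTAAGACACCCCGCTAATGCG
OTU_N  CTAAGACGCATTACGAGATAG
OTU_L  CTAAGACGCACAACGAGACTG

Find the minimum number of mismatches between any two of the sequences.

2

Pairwise Hamming distances:
  OTU_Q vs OTU_E: 7
  OTU_Q vs OTU_K: 7
  OTU_Q vs OTU_N: 5
  OTU_Q vs OTU_L: 2
  OTU_E vs OTU_K: 9
  OTU_E vs OTU_N: 9
  OTU_E vs OTU_L: 9
  OTU_K vs OTU_N: 10
  OTU_K vs OTU_L: 9
  OTU_N vs OTU_L: 4
The smallest is 2, between OTU_Q and OTU_L.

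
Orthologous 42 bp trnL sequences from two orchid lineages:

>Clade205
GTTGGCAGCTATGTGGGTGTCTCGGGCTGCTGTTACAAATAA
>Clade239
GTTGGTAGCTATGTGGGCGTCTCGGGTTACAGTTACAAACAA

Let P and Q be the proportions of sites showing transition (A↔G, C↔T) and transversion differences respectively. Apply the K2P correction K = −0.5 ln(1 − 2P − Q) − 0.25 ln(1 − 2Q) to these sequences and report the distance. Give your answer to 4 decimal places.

Mismatches occur at site 6 (C/T, transition), site 18 (T/C, transition), site 27 (C/T, transition), site 29 (G/A, transition), site 31 (T/A, transversion), site 40 (T/C, transition).
Of the 6 differences, 5 transitions and 1 transversion over 42 sites: P = 5/42 = 0.119048, Q = 1/42 = 0.023810.
d = −0.5·ln(0.738094) − 0.25·ln(0.952380) = −0.5·(-0.303684) − 0.25·(-0.048791) = 0.1640.

0.1640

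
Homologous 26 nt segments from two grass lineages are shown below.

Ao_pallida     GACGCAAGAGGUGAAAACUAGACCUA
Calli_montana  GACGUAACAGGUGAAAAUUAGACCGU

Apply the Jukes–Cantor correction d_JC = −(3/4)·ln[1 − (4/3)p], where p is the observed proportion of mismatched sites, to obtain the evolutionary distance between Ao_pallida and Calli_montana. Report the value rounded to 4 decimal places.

0.2222

The sequences differ at positions 5 (C/U), 8 (G/C), 18 (C/U), 25 (U/G), 26 (A/U).
p = 5/26 = 0.192308.
d = −0.75 · ln(1 − (4/3)·0.192308) = −0.75 · ln(0.743589) = −0.75 · (-0.296267) = 0.2222.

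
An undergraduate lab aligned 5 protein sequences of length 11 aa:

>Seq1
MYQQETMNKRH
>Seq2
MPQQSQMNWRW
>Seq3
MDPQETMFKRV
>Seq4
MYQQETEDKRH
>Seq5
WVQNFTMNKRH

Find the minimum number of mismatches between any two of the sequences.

Pairwise Hamming distances:
  Seq1 vs Seq2: 5
  Seq1 vs Seq3: 4
  Seq1 vs Seq4: 2
  Seq1 vs Seq5: 4
  Seq2 vs Seq3: 7
  Seq2 vs Seq4: 7
  Seq2 vs Seq5: 7
  Seq3 vs Seq4: 5
  Seq3 vs Seq5: 7
  Seq4 vs Seq5: 6
The smallest is 2, between Seq1 and Seq4.

2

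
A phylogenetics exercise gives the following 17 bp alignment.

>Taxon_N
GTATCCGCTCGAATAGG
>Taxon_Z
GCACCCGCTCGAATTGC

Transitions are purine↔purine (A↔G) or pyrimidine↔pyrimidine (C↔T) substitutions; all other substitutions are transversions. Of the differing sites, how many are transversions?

2

Mismatches occur at site 2 (T/C, transition), site 4 (T/C, transition), site 15 (A/T, transversion), site 17 (G/C, transversion).
Of the 4 differences, 2 transitions and 2 transversions, so the answer is 2.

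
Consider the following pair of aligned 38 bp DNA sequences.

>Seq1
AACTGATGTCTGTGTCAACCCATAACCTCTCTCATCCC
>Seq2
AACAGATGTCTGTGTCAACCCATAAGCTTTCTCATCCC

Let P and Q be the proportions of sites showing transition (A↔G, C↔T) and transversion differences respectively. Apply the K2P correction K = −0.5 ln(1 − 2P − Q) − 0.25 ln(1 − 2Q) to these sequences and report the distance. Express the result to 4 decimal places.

0.0834

Mismatches occur at site 4 (T→A, transversion), site 26 (C→G, transversion), site 29 (C→T, transition).
Of the 3 differences, 1 transition and 2 transversions over 38 sites: P = 1/38 = 0.026316, Q = 2/38 = 0.052632.
d = −0.5·ln(0.894736) − 0.25·ln(0.894736) = −0.5·(-0.111227) − 0.25·(-0.111227) = 0.0834.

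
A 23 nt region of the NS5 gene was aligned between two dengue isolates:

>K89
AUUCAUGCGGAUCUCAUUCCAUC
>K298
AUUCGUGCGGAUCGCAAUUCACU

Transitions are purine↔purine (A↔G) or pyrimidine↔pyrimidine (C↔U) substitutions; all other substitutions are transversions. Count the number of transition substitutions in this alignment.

4

Mismatches occur at site 5 (A↔G, transition), site 14 (U↔G, transversion), site 17 (U↔A, transversion), site 19 (C↔U, transition), site 22 (U↔C, transition), site 23 (C↔U, transition).
Of the 6 differences, 4 transitions and 2 transversions, so the answer is 4.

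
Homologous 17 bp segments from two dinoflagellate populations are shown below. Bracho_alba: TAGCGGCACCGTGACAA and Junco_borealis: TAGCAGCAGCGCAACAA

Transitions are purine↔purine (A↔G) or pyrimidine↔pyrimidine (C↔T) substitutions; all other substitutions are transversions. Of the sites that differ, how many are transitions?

Mismatches occur at site 5 (G↔A, transition), site 9 (C↔G, transversion), site 12 (T↔C, transition), site 13 (G↔A, transition).
Of the 4 differences, 3 transitions and 1 transversion, so the answer is 3.

3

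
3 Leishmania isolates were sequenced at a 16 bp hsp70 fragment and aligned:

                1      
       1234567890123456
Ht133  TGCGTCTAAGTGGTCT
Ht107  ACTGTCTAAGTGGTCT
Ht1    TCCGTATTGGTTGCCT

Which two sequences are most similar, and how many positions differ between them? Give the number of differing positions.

3

Pairwise Hamming distances:
  Ht133 vs Ht107: 3
  Ht133 vs Ht1: 6
  Ht107 vs Ht1: 7
The smallest is 3, between Ht133 and Ht107.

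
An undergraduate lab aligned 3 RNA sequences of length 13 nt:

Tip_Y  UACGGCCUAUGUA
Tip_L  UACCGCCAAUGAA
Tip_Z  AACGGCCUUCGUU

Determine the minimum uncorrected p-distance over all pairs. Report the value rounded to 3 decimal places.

Pairwise Hamming distances:
  Tip_Y vs Tip_L: 3
  Tip_Y vs Tip_Z: 4
  Tip_L vs Tip_Z: 7
The smallest is 3 mismatches, between Tip_Y and Tip_L; p = 3/13 = 0.231.

0.231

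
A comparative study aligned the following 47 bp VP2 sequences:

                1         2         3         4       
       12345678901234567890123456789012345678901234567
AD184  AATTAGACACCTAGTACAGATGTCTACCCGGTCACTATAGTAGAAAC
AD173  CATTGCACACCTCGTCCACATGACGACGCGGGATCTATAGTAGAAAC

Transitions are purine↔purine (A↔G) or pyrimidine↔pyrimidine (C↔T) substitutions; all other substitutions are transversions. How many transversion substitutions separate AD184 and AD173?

11

Mismatches occur at site 1 (A↔C, transversion), site 5 (A↔G, transition), site 6 (G↔C, transversion), site 13 (A↔C, transversion), site 16 (A↔C, transversion), site 19 (G↔C, transversion), site 23 (T↔A, transversion), site 25 (T↔G, transversion), site 28 (C↔G, transversion), site 32 (T↔G, transversion), site 33 (C↔A, transversion), site 34 (A↔T, transversion).
Of the 12 differences, 1 transition and 11 transversions, so the answer is 11.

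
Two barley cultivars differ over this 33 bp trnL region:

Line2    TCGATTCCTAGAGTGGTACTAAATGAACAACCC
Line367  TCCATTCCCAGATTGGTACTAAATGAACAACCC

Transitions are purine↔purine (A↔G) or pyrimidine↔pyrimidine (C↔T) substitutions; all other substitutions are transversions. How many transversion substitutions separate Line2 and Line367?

2

The sequences differ at positions 3 (G/C, transversion), 9 (T/C, transition), 13 (G/T, transversion).
Of the 3 differences, 1 transition and 2 transversions, so the answer is 2.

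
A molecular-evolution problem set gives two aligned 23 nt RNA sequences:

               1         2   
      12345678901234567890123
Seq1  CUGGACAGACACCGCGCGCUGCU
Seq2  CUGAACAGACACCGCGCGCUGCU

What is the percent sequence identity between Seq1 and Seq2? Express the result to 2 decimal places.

95.65%

A single mismatch occurs at site 4 (G↔A).
22 of the 23 sites match, so the percent identity is 22/23 × 100 = 95.65%.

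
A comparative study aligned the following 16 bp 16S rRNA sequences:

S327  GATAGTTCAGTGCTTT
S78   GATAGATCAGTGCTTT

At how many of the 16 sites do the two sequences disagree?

1

A single mismatch occurs at site 6 (T→A).
That gives 1 mismatch out of 16 aligned sites, so the Hamming distance is 1.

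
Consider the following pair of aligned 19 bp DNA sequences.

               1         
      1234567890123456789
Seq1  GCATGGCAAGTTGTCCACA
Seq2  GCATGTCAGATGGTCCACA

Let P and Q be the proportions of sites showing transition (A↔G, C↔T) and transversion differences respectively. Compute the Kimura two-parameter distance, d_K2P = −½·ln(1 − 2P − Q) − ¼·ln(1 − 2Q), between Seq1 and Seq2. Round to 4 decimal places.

0.2488

Differing sites — 6:G/T (Tv); 9:A/G (Ti); 10:G/A (Ti); 12:T/G (Tv).
Of the 4 differences, 2 transitions and 2 transversions over 19 sites: P = 2/19 = 0.105263, Q = 2/19 = 0.105263.
d = −0.5·ln(0.684211) − 0.25·ln(0.789474) = −0.5·(-0.379489) − 0.25·(-0.236388) = 0.2488.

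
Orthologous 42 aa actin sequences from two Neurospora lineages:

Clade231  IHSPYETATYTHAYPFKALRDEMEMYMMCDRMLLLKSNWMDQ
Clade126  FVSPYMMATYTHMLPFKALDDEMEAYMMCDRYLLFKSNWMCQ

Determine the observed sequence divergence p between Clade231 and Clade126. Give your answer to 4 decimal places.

Differing sites — 1:I/F; 2:H/V; 6:E/M; 7:T/M; 13:A/M; 14:Y/L; 20:R/D; 25:M/A; 32:M/Y; 35:L/F; 41:D/C.
There are 11 differences over 42 sites, so p = 11/42 = 0.2619.

0.2619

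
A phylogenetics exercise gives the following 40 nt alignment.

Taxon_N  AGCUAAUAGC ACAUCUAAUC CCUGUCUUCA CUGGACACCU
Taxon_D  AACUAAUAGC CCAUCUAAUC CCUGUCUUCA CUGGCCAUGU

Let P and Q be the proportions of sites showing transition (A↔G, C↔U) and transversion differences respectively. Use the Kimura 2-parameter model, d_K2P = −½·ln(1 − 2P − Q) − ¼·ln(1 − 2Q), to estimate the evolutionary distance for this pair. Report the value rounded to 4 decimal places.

Mismatches occur at site 2 (G→A, transition), site 11 (A→C, transversion), site 35 (A→C, transversion), site 38 (C→U, transition), site 39 (C→G, transversion).
Of the 5 differences, 2 transitions and 3 transversions over 40 sites: P = 2/40 = 0.050000, Q = 3/40 = 0.075000.
d = −0.5·ln(0.825000) − 0.25·ln(0.850000) = −0.5·(-0.192372) − 0.25·(-0.162519) = 0.1368.

0.1368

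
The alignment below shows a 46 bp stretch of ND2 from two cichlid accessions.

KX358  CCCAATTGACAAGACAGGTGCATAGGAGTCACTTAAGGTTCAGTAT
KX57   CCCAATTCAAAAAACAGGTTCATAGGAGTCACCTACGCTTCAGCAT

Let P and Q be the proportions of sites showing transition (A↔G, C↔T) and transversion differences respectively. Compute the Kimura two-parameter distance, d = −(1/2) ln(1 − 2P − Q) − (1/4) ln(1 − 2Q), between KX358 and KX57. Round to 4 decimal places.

0.1979

Mismatches occur at site 8 (G/C, transversion), site 10 (C/A, transversion), site 13 (G/A, transition), site 20 (G/T, transversion), site 33 (T/C, transition), site 36 (A/C, transversion), site 38 (G/C, transversion), site 44 (T/C, transition).
Of the 8 differences, 3 transitions and 5 transversions over 46 sites: P = 3/46 = 0.065217, Q = 5/46 = 0.108696.
d = −0.5·ln(0.760870) − 0.25·ln(0.782608) = −0.5·(-0.273293) − 0.25·(-0.245123) = 0.1979.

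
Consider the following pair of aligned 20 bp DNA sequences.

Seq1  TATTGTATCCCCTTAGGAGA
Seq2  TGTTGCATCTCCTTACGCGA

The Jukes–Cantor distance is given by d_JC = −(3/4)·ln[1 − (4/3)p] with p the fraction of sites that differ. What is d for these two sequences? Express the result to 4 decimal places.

The sequences differ at positions 2 (A/G), 6 (T/C), 10 (C/T), 16 (G/C), 18 (A/C).
p = 5/20 = 0.250000.
d = −0.75 · ln(1 − (4/3)·0.250000) = −0.75 · ln(0.666667) = −0.75 · (-0.405465) = 0.3041.

0.3041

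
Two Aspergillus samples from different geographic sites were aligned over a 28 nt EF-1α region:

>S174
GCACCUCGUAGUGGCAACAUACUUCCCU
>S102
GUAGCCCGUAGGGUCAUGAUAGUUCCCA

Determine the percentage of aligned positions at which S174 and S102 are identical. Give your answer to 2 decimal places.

67.86%

Mismatches occur at site 2 (C/U), site 4 (C/G), site 6 (U/C), site 12 (U/G), site 14 (G/U), site 17 (A/U), site 18 (C/G), site 22 (C/G), site 28 (U/A).
19 of the 28 sites match, so the percent identity is 19/28 × 100 = 67.86%.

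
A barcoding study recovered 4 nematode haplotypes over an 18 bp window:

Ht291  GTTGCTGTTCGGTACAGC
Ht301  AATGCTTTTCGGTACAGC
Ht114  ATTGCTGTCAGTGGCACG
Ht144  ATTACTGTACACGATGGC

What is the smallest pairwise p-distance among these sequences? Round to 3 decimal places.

0.167

Pairwise Hamming distances:
  Ht291 vs Ht301: 3
  Ht291 vs Ht114: 8
  Ht291 vs Ht144: 8
  Ht301 vs Ht114: 9
  Ht301 vs Ht144: 9
  Ht114 vs Ht144: 10
The smallest is 3 mismatches, between Ht291 and Ht301; p = 3/18 = 0.167.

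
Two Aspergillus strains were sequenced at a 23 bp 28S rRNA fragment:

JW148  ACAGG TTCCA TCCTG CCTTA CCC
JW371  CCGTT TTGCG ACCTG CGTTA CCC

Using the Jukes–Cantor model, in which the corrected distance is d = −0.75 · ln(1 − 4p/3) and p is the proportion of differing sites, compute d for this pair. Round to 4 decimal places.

0.4674

The sequences differ at positions 1 (A/C), 3 (A/G), 4 (G/T), 5 (G/T), 8 (C/G), 10 (A/G), 11 (T/A), 17 (C/G).
p = 8/23 = 0.347826.
d = −0.75 · ln(1 − (4/3)·0.347826) = −0.75 · ln(0.536232) = −0.75 · (-0.623188) = 0.4674.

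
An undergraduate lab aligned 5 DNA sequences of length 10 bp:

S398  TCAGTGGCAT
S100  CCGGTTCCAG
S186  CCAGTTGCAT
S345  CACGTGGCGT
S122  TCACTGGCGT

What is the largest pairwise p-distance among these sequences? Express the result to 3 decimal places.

0.700

Pairwise Hamming distances:
  S398 vs S100: 5
  S398 vs S186: 2
  S398 vs S345: 4
  S398 vs S122: 2
  S100 vs S186: 3
  S100 vs S345: 6
  S100 vs S122: 7
  S186 vs S345: 4
  S186 vs S122: 4
  S345 vs S122: 4
The largest is 7 mismatches, between S100 and S122; p = 7/10 = 0.700.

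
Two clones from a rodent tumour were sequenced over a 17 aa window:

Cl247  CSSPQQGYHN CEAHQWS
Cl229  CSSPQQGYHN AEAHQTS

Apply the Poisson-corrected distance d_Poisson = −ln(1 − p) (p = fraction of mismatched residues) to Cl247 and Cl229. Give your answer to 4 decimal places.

Mismatches occur at site 11 (C/A), site 16 (W/T).
p = 2/17 = 0.117647.
d = −ln(1 − 0.117647) = −ln(0.882353) = 0.1252.

0.1252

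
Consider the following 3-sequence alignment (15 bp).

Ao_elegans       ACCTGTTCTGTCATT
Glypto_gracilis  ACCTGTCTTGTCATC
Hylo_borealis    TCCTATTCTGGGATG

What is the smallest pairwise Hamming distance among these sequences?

3

Pairwise Hamming distances:
  Ao_elegans vs Glypto_gracilis: 3
  Ao_elegans vs Hylo_borealis: 5
  Glypto_gracilis vs Hylo_borealis: 7
The smallest is 3, between Ao_elegans and Glypto_gracilis.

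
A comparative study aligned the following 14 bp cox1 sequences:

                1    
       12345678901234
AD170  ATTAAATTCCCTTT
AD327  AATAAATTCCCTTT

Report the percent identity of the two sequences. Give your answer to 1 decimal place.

92.9%

Differing sites — 2:T/A.
13 of the 14 sites match, so the percent identity is 13/14 × 100 = 92.9%.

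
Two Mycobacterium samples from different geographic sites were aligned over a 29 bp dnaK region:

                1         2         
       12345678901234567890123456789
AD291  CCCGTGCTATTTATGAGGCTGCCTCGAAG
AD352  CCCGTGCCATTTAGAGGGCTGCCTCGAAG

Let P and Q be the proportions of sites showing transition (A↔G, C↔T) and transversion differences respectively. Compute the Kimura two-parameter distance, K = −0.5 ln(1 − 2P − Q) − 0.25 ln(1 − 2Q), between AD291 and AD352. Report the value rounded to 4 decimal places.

The sequences differ at positions 8 (T/C, transition), 14 (T/G, transversion), 15 (G/A, transition), 16 (A/G, transition).
Of the 4 differences, 3 transitions and 1 transversion over 29 sites: P = 3/29 = 0.103448, Q = 1/29 = 0.034483.
d = −0.5·ln(0.758621) − 0.25·ln(0.931034) = −0.5·(-0.276253) − 0.25·(-0.071459) = 0.1560.

0.1560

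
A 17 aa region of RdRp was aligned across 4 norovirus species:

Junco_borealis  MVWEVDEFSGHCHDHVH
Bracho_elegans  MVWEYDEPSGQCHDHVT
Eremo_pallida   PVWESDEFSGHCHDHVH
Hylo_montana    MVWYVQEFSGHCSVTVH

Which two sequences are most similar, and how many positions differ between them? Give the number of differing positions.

Pairwise Hamming distances:
  Junco_borealis vs Bracho_elegans: 4
  Junco_borealis vs Eremo_pallida: 2
  Junco_borealis vs Hylo_montana: 5
  Bracho_elegans vs Eremo_pallida: 5
  Bracho_elegans vs Hylo_montana: 9
  Eremo_pallida vs Hylo_montana: 7
The smallest is 2, between Junco_borealis and Eremo_pallida.

2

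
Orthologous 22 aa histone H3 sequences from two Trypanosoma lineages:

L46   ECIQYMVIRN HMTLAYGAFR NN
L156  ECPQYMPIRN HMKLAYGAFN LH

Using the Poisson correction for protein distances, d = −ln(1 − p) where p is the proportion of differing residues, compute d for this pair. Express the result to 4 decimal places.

The sequences differ at positions 3 (I/P), 7 (V/P), 13 (T/K), 20 (R/N), 21 (N/L), 22 (N/H).
p = 6/22 = 0.272727.
d = −ln(1 − 0.272727) = −ln(0.727273) = 0.3185.

0.3185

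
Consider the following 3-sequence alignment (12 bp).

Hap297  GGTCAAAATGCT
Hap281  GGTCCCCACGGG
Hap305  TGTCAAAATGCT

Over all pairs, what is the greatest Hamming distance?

7

Pairwise Hamming distances:
  Hap297 vs Hap281: 6
  Hap297 vs Hap305: 1
  Hap281 vs Hap305: 7
The largest is 7, between Hap281 and Hap305.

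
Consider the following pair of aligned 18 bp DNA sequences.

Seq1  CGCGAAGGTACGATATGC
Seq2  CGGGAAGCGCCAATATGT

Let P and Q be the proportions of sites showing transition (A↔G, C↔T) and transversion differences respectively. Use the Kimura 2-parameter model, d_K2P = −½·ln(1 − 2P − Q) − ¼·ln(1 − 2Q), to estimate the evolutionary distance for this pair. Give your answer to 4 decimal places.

0.4408

Mismatches occur at site 3 (C→G, transversion), site 8 (G→C, transversion), site 9 (T→G, transversion), site 10 (A→C, transversion), site 12 (G→A, transition), site 18 (C→T, transition).
Of the 6 differences, 2 transitions and 4 transversions over 18 sites: P = 2/18 = 0.111111, Q = 4/18 = 0.222222.
d = −0.5·ln(0.555556) − 0.25·ln(0.555556) = −0.5·(-0.587786) − 0.25·(-0.587786) = 0.4408.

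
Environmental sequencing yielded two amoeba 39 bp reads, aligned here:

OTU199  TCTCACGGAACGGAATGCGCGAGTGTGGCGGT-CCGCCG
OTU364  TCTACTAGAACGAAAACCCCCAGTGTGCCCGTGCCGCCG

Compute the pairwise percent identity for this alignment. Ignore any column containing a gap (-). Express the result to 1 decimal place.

Excluding the 1 gap column leaves 38 comparable sites.
Differing sites — 4:C/A; 5:A/C; 6:C/T; 7:G/A; 13:G/A; 16:T/A; 17:G/C; 19:G/C; 21:G/C; 28:G/C; 30:G/C.
27 of the 38 comparable sites match, so the percent identity is 27/38 × 100 = 71.1%.

71.1%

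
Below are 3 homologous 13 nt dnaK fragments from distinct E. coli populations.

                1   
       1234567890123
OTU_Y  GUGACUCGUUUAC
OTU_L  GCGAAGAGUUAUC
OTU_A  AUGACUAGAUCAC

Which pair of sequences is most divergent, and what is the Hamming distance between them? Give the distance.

7

Pairwise Hamming distances:
  OTU_Y vs OTU_L: 6
  OTU_Y vs OTU_A: 4
  OTU_L vs OTU_A: 7
The largest is 7, between OTU_L and OTU_A.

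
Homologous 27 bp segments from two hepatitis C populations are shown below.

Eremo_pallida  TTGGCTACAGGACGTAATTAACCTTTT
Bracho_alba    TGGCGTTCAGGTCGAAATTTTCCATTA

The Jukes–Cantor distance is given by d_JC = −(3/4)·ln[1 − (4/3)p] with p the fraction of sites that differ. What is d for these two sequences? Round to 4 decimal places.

0.5107

Differing sites — 2:T/G; 4:G/C; 5:C/G; 7:A/T; 12:A/T; 15:T/A; 20:A/T; 21:A/T; 24:T/A; 27:T/A.
p = 10/27 = 0.370370.
d = −0.75 · ln(1 − (4/3)·0.370370) = −0.75 · ln(0.506173) = −0.75 · (-0.680877) = 0.5107.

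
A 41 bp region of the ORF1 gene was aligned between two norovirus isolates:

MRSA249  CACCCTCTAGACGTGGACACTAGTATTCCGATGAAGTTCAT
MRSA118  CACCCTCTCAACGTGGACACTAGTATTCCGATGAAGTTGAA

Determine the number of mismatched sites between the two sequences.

The sequences differ at positions 9 (A/C), 10 (G/A), 39 (C/G), 41 (T/A).
That gives 4 mismatches out of 41 aligned sites, so the Hamming distance is 4.

4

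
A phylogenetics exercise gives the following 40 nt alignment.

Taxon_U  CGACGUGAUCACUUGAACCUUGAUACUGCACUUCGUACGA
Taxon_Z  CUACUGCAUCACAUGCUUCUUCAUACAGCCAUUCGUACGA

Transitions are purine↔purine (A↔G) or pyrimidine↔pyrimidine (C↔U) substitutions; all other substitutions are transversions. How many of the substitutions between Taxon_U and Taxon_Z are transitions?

1

Mismatches occur at site 2 (G→U, transversion), site 5 (G→U, transversion), site 6 (U→G, transversion), site 7 (G→C, transversion), site 13 (U→A, transversion), site 16 (A→C, transversion), site 17 (A→U, transversion), site 18 (C→U, transition), site 22 (G→C, transversion), site 27 (U→A, transversion), site 30 (A→C, transversion), site 31 (C→A, transversion).
Of the 12 differences, 1 transition and 11 transversions, so the answer is 1.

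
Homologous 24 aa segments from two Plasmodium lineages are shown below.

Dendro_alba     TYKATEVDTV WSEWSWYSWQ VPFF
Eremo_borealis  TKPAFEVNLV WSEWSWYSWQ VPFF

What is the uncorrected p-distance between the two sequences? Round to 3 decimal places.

Differing sites — 2:Y/K; 3:K/P; 5:T/F; 8:D/N; 9:T/L.
There are 5 differences over 24 sites, so p = 5/24 = 0.208.

0.208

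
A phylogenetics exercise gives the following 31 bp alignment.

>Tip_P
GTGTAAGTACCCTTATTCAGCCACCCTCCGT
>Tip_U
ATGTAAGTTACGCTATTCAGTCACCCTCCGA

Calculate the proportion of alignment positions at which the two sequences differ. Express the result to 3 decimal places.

Mismatches occur at site 1 (G→A), site 9 (A→T), site 10 (C→A), site 12 (C→G), site 13 (T→C), site 21 (C→T), site 31 (T→A).
There are 7 differences over 31 sites, so p = 7/31 = 0.226.

0.226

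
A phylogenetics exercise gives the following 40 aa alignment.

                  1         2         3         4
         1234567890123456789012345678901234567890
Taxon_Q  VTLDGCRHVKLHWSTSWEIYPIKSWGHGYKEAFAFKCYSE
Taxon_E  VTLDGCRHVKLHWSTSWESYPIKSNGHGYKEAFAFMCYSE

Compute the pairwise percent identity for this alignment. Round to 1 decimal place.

92.5%

Mismatches occur at site 19 (I/S), site 25 (W/N), site 36 (K/M).
37 of the 40 sites match, so the percent identity is 37/40 × 100 = 92.5%.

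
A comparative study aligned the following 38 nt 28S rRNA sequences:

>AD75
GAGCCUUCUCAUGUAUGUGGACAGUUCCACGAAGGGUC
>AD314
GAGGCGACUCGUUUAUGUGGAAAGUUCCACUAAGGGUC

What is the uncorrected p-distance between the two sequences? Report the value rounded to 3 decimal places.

The sequences differ at positions 4 (C/G), 6 (U/G), 7 (U/A), 11 (A/G), 13 (G/U), 22 (C/A), 31 (G/U).
There are 7 differences over 38 sites, so p = 7/38 = 0.184.

0.184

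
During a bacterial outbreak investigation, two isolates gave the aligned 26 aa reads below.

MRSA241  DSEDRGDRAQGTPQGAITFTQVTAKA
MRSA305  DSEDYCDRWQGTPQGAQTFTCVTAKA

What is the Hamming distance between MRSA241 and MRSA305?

5

The sequences differ at positions 5 (R/Y), 6 (G/C), 9 (A/W), 17 (I/Q), 21 (Q/C).
That gives 5 mismatches out of 26 aligned sites, so the Hamming distance is 5.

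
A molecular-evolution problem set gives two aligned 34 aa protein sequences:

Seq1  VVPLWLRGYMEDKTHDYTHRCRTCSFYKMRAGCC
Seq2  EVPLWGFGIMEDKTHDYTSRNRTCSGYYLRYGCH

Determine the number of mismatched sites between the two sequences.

Mismatches occur at site 1 (V→E), site 6 (L→G), site 7 (R→F), site 9 (Y→I), site 19 (H→S), site 21 (C→N), site 26 (F→G), site 28 (K→Y), site 29 (M→L), site 31 (A→Y), site 34 (C→H).
That gives 11 mismatches out of 34 aligned sites, so the Hamming distance is 11.

11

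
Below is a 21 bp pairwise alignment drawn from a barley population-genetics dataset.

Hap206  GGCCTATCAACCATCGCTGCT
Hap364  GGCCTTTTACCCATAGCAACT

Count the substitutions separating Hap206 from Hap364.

6

Differing sites — 6:A/T; 8:C/T; 10:A/C; 15:C/A; 18:T/A; 19:G/A.
That gives 6 mismatches out of 21 aligned sites, so the Hamming distance is 6.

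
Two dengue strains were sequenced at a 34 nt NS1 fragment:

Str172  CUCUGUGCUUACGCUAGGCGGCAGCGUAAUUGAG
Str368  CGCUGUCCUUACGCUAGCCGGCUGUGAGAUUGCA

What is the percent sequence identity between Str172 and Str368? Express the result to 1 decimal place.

73.5%

The sequences differ at positions 2 (U/G), 7 (G/C), 18 (G/C), 23 (A/U), 25 (C/U), 27 (U/A), 28 (A/G), 33 (A/C), 34 (G/A).
25 of the 34 sites match, so the percent identity is 25/34 × 100 = 73.5%.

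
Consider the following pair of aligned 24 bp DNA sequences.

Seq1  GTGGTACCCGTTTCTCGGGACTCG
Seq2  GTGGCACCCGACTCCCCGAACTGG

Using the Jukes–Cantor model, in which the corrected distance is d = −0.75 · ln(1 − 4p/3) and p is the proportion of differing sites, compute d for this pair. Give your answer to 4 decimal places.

0.3694

The sequences differ at positions 5 (T/C), 11 (T/A), 12 (T/C), 15 (T/C), 17 (G/C), 19 (G/A), 23 (C/G).
p = 7/24 = 0.291667.
d = −0.75 · ln(1 − (4/3)·0.291667) = −0.75 · ln(0.611111) = −0.75 · (-0.492477) = 0.3694.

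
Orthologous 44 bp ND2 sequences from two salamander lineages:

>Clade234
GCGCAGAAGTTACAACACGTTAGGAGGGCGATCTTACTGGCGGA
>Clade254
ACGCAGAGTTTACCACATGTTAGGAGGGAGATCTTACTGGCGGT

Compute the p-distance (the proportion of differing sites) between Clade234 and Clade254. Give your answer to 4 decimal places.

0.1591

The sequences differ at positions 1 (G/A), 8 (A/G), 9 (G/T), 14 (A/C), 18 (C/T), 29 (C/A), 44 (A/T).
There are 7 differences over 44 sites, so p = 7/44 = 0.1591.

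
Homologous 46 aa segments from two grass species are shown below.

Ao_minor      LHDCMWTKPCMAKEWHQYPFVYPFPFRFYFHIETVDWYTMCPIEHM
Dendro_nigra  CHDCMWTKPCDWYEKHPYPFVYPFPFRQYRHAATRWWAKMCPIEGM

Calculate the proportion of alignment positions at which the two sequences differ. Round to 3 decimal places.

The sequences differ at positions 1 (L/C), 11 (M/D), 12 (A/W), 13 (K/Y), 15 (W/K), 17 (Q/P), 28 (F/Q), 30 (F/R), 32 (I/A), 33 (E/A), 35 (V/R), 36 (D/W), 38 (Y/A), 39 (T/K), 45 (H/G).
There are 15 differences over 46 sites, so p = 15/46 = 0.326.

0.326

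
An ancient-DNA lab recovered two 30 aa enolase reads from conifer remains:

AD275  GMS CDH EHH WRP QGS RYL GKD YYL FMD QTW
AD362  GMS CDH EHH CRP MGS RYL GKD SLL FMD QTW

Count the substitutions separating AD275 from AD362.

Differing sites — 10:W/C; 13:Q/M; 22:Y/S; 23:Y/L.
That gives 4 mismatches out of 30 aligned sites, so the Hamming distance is 4.

4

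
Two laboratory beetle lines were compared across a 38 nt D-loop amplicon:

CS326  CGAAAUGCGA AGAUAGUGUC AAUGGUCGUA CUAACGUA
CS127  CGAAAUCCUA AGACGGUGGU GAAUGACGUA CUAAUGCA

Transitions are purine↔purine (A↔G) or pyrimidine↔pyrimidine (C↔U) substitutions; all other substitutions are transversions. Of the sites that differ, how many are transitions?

6

Differing sites — 7:G/C (Tv); 9:G/U (Tv); 14:U/C (Ti); 15:A/G (Ti); 19:U/G (Tv); 20:C/U (Ti); 21:A/G (Ti); 23:U/A (Tv); 24:G/U (Tv); 26:U/A (Tv); 35:C/U (Ti); 37:U/C (Ti).
Of the 12 differences, 6 transitions and 6 transversions, so the answer is 6.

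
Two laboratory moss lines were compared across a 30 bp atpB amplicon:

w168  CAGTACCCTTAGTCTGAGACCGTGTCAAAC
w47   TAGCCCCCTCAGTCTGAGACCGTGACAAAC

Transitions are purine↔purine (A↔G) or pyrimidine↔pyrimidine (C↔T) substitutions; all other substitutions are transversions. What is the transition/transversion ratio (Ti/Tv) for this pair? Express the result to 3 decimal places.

Mismatches occur at site 1 (C/T, transition), site 4 (T/C, transition), site 5 (A/C, transversion), site 10 (T/C, transition), site 25 (T/A, transversion).
Of the 5 differences, 3 transitions and 2 transversions, so Ti/Tv = 3/2 = 1.500.

1.500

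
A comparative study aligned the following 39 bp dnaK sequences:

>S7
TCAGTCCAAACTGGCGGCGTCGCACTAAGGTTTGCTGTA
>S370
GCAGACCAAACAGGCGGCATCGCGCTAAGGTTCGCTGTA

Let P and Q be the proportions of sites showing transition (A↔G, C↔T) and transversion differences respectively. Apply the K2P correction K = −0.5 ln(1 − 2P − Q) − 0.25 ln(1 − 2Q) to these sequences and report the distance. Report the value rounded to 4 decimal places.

0.1729

The sequences differ at positions 1 (T/G, transversion), 5 (T/A, transversion), 12 (T/A, transversion), 19 (G/A, transition), 24 (A/G, transition), 33 (T/C, transition).
Of the 6 differences, 3 transitions and 3 transversions over 39 sites: P = 3/39 = 0.076923, Q = 3/39 = 0.076923.
d = −0.5·ln(0.769231) − 0.25·ln(0.846154) = −0.5·(-0.262364) − 0.25·(-0.167054) = 0.1729.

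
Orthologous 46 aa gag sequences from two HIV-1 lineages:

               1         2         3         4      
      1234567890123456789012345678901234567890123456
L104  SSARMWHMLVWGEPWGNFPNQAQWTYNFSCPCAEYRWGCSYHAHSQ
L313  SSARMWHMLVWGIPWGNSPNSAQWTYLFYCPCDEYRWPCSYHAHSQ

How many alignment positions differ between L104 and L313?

Differing sites — 13:E/I; 18:F/S; 21:Q/S; 27:N/L; 29:S/Y; 33:A/D; 38:G/P.
That gives 7 mismatches out of 46 aligned sites, so the Hamming distance is 7.

7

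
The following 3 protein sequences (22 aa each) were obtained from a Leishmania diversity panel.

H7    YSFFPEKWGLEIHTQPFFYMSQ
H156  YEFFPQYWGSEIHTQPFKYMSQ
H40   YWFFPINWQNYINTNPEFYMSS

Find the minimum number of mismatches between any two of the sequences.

5

Pairwise Hamming distances:
  H7 vs H156: 5
  H7 vs H40: 10
  H156 vs H40: 11
The smallest is 5, between H7 and H156.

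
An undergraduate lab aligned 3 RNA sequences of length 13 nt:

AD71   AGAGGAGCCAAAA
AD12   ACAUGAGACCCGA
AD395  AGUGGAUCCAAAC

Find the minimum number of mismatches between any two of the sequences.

3

Pairwise Hamming distances:
  AD71 vs AD12: 6
  AD71 vs AD395: 3
  AD12 vs AD395: 9
The smallest is 3, between AD71 and AD395.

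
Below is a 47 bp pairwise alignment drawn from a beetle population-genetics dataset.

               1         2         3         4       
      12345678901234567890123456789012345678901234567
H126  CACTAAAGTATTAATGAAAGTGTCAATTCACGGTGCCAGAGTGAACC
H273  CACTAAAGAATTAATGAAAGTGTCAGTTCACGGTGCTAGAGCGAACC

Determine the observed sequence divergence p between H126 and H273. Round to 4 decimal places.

The sequences differ at positions 9 (T/A), 26 (A/G), 37 (C/T), 42 (T/C).
There are 4 differences over 47 sites, so p = 4/47 = 0.0851.

0.0851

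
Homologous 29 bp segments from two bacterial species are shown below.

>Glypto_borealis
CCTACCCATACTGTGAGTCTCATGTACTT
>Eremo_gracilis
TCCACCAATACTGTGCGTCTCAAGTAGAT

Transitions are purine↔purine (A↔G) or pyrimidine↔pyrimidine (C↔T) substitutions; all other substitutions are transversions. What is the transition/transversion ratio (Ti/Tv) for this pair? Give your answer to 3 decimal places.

Differing sites — 1:C/T (Ti); 3:T/C (Ti); 7:C/A (Tv); 16:A/C (Tv); 23:T/A (Tv); 27:C/G (Tv); 28:T/A (Tv).
Of the 7 differences, 2 transitions and 5 transversions, so Ti/Tv = 2/5 = 0.400.

0.400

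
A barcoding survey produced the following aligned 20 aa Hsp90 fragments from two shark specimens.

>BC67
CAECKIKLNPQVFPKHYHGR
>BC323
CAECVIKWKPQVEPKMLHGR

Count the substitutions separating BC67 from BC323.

Differing sites — 5:K/V; 8:L/W; 9:N/K; 13:F/E; 16:H/M; 17:Y/L.
That gives 6 mismatches out of 20 aligned sites, so the Hamming distance is 6.

6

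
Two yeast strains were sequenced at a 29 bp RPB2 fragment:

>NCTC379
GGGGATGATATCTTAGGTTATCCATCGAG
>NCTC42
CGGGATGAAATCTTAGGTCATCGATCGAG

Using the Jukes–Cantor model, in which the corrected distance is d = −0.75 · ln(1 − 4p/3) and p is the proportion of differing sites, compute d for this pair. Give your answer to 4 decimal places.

0.1524

Differing sites — 1:G/C; 9:T/A; 19:T/C; 23:C/G.
p = 4/29 = 0.137931.
d = −0.75 · ln(1 − (4/3)·0.137931) = −0.75 · ln(0.816092) = −0.75 · (-0.203228) = 0.1524.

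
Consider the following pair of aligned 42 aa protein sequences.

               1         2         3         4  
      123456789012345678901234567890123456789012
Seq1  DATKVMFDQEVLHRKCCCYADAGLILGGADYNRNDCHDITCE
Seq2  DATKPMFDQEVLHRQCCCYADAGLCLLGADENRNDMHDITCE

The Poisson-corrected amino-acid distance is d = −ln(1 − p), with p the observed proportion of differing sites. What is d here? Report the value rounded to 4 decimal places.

0.1542

The sequences differ at positions 5 (V/P), 15 (K/Q), 25 (I/C), 27 (G/L), 31 (Y/E), 36 (C/M).
p = 6/42 = 0.142857.
d = −ln(1 − 0.142857) = −ln(0.857143) = 0.1542.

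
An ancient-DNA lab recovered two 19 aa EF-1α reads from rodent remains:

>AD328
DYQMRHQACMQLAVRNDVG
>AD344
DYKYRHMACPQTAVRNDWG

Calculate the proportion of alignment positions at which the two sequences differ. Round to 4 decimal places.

0.3158

Mismatches occur at site 3 (Q→K), site 4 (M→Y), site 7 (Q→M), site 10 (M→P), site 12 (L→T), site 18 (V→W).
There are 6 differences over 19 sites, so p = 6/19 = 0.3158.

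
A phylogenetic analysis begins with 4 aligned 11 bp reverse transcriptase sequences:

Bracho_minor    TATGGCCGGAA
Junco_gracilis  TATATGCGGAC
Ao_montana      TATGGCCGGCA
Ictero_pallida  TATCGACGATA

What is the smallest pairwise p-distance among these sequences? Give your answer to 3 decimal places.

Pairwise Hamming distances:
  Bracho_minor vs Junco_gracilis: 4
  Bracho_minor vs Ao_montana: 1
  Bracho_minor vs Ictero_pallida: 4
  Junco_gracilis vs Ao_montana: 5
  Junco_gracilis vs Ictero_pallida: 6
  Ao_montana vs Ictero_pallida: 4
The smallest is 1 mismatch, between Bracho_minor and Ao_montana; p = 1/11 = 0.091.

0.091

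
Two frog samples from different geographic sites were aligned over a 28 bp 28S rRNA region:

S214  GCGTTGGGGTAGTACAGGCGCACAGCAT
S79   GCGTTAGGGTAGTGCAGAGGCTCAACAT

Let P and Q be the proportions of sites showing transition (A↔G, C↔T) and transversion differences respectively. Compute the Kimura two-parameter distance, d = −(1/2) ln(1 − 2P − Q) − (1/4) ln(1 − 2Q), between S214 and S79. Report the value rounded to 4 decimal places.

0.2595

The sequences differ at positions 6 (G/A, transition), 14 (A/G, transition), 18 (G/A, transition), 19 (C/G, transversion), 22 (A/T, transversion), 25 (G/A, transition).
Of the 6 differences, 4 transitions and 2 transversions over 28 sites: P = 4/28 = 0.142857, Q = 2/28 = 0.071429.
d = −0.5·ln(0.642857) − 0.25·ln(0.857142) = −0.5·(-0.441833) − 0.25·(-0.154152) = 0.2595.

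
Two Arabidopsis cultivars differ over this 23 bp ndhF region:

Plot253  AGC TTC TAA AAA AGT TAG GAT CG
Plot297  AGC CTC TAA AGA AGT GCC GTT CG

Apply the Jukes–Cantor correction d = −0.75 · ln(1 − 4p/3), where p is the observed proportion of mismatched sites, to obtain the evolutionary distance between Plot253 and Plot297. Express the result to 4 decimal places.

0.3206

The sequences differ at positions 4 (T/C), 11 (A/G), 16 (T/G), 17 (A/C), 18 (G/C), 20 (A/T).
p = 6/23 = 0.260870.
d = −0.75 · ln(1 − (4/3)·0.260870) = −0.75 · ln(0.652173) = −0.75 · (-0.427445) = 0.3206.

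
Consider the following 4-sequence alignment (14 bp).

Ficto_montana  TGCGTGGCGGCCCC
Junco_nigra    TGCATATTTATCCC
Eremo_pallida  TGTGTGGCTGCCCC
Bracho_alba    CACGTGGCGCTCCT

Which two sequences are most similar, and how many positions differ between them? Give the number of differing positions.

2

Pairwise Hamming distances:
  Ficto_montana vs Junco_nigra: 7
  Ficto_montana vs Eremo_pallida: 2
  Ficto_montana vs Bracho_alba: 5
  Junco_nigra vs Eremo_pallida: 7
  Junco_nigra vs Bracho_alba: 9
  Eremo_pallida vs Bracho_alba: 7
The smallest is 2, between Ficto_montana and Eremo_pallida.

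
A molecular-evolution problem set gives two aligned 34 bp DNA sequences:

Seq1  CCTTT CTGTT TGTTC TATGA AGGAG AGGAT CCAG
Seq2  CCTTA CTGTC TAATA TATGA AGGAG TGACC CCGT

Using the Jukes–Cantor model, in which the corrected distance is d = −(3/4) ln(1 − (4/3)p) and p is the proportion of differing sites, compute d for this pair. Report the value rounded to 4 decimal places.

0.4234

Differing sites — 5:T/A; 10:T/C; 12:G/A; 13:T/A; 15:C/A; 26:A/T; 28:G/A; 29:A/C; 30:T/C; 33:A/G; 34:G/T.
p = 11/34 = 0.323529.
d = −0.75 · ln(1 − (4/3)·0.323529) = −0.75 · ln(0.568628) = −0.75 · (-0.564529) = 0.4234.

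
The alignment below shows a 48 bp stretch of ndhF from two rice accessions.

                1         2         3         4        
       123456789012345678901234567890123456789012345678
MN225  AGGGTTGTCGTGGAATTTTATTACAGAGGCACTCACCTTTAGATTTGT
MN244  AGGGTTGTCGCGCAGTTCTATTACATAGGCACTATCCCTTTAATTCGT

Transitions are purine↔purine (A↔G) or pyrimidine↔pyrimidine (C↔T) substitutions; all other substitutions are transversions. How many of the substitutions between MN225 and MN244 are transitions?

6

The sequences differ at positions 11 (T/C, transition), 13 (G/C, transversion), 15 (A/G, transition), 18 (T/C, transition), 26 (G/T, transversion), 34 (C/A, transversion), 35 (A/T, transversion), 38 (T/C, transition), 41 (A/T, transversion), 42 (G/A, transition), 46 (T/C, transition).
Of the 11 differences, 6 transitions and 5 transversions, so the answer is 6.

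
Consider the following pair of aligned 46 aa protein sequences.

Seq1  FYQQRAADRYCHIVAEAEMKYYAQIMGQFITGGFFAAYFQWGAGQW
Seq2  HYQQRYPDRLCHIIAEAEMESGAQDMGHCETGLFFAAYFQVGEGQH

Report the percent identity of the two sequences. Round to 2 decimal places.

65.22%

Mismatches occur at site 1 (F/H), site 6 (A/Y), site 7 (A/P), site 10 (Y/L), site 14 (V/I), site 20 (K/E), site 21 (Y/S), site 22 (Y/G), site 25 (I/D), site 28 (Q/H), site 29 (F/C), site 30 (I/E), site 33 (G/L), site 41 (W/V), site 43 (A/E), site 46 (W/H).
30 of the 46 sites match, so the percent identity is 30/46 × 100 = 65.22%.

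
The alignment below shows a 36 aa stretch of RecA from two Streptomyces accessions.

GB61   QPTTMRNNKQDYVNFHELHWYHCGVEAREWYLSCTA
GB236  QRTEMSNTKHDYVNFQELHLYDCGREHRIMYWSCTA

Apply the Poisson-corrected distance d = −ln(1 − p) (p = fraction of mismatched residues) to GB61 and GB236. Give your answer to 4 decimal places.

0.4480

Differing sites — 2:P/R; 4:T/E; 6:R/S; 8:N/T; 10:Q/H; 16:H/Q; 20:W/L; 22:H/D; 25:V/R; 27:A/H; 29:E/I; 30:W/M; 32:L/W.
p = 13/36 = 0.361111.
d = −ln(1 − 0.361111) = −ln(0.638889) = 0.4480.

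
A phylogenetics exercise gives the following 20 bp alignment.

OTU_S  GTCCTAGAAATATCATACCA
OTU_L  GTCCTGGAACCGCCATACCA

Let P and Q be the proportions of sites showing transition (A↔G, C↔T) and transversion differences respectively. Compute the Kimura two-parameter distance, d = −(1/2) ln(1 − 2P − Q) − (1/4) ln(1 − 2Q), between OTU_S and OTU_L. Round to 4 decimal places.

The sequences differ at positions 6 (A/G, transition), 10 (A/C, transversion), 11 (T/C, transition), 12 (A/G, transition), 13 (T/C, transition).
Of the 5 differences, 4 transitions and 1 transversion over 20 sites: P = 4/20 = 0.200000, Q = 1/20 = 0.050000.
d = −0.5·ln(0.550000) − 0.25·ln(0.900000) = −0.5·(-0.597837) − 0.25·(-0.105361) = 0.3253.

0.3253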